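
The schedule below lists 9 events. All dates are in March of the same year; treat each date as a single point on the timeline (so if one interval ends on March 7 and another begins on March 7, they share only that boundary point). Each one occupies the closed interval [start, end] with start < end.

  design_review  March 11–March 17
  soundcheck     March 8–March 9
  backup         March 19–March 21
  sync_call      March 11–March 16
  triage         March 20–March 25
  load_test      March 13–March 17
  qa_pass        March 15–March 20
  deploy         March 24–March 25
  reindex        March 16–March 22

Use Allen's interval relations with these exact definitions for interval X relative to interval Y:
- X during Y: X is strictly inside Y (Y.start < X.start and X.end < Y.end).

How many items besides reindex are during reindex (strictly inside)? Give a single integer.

1

Target reindex = [March 16, March 22].
backup [March 19, March 21] → during → counts.
deploy [March 24, March 25] → after → no.
design_review [March 11, March 17] → overlaps → no.
load_test [March 13, March 17] → overlaps → no.
qa_pass [March 15, March 20] → overlaps → no.
soundcheck [March 8, March 9] → before → no.
sync_call [March 11, March 16] → meets → no.
triage [March 20, March 25] → overlapped-by → no.
Total: 1.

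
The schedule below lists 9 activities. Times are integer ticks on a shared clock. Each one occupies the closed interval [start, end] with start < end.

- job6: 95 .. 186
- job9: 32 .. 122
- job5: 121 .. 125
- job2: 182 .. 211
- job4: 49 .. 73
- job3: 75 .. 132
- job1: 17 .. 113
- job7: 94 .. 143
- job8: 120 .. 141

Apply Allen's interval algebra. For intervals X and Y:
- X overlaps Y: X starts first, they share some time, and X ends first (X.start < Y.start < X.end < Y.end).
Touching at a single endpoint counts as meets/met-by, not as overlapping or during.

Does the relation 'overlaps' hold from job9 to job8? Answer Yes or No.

job9 = [32, 122], job8 = [120, 141].
Actual relation of job9 to job8: overlaps.
Asked whether 'overlaps' holds → Yes.

Yes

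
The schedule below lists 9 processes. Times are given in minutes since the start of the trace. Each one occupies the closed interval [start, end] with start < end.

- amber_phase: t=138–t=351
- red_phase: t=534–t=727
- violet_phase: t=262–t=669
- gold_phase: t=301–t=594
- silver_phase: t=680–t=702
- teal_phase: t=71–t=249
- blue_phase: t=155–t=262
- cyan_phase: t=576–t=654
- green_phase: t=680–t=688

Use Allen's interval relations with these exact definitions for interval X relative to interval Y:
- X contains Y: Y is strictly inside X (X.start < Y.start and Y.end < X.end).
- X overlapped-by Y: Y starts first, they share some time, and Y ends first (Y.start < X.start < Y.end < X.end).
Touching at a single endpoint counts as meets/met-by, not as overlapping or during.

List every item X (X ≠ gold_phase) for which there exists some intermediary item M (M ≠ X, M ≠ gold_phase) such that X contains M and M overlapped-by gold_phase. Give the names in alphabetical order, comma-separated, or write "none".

red_phase, violet_phase

Target gold_phase = [t=301, t=594].
Intermediaries M with M overlapped-by gold_phase: cyan_phase, red_phase.
Via cyan_phase — items with X contains cyan_phase: red_phase, violet_phase.
Via red_phase — items with X contains red_phase: none.
Union: red_phase, violet_phase.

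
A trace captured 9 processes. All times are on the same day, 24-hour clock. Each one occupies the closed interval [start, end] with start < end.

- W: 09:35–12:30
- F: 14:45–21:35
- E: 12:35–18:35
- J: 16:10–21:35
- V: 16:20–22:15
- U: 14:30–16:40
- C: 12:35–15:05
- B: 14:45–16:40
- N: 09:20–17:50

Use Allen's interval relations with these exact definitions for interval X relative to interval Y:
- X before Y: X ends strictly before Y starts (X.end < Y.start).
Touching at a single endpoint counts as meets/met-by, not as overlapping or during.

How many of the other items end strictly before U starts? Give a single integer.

1

Target U = [14:30, 16:40].
B [14:45, 16:40] → finishes → no.
C [12:35, 15:05] → overlaps → no.
E [12:35, 18:35] → contains → no.
F [14:45, 21:35] → overlapped-by → no.
J [16:10, 21:35] → overlapped-by → no.
N [09:20, 17:50] → contains → no.
V [16:20, 22:15] → overlapped-by → no.
W [09:35, 12:30] → before → counts.
Total: 1.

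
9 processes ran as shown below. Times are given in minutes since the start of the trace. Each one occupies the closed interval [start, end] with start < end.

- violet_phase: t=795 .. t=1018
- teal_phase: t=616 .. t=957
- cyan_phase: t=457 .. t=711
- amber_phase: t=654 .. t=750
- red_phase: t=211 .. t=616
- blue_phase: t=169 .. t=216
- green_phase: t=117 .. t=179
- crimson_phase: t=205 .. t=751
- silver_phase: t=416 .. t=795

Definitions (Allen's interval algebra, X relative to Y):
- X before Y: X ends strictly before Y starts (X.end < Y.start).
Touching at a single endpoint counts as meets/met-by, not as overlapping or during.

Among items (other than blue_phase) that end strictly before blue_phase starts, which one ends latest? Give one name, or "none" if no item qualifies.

none

Target blue_phase = [t=169, t=216].
amber_phase [t=654, t=750] → after → excluded.
crimson_phase [t=205, t=751] → overlapped-by → excluded.
cyan_phase [t=457, t=711] → after → excluded.
green_phase [t=117, t=179] → overlaps → excluded.
red_phase [t=211, t=616] → overlapped-by → excluded.
silver_phase [t=416, t=795] → after → excluded.
teal_phase [t=616, t=957] → after → excluded.
violet_phase [t=795, t=1018] → after → excluded.
No candidates → none.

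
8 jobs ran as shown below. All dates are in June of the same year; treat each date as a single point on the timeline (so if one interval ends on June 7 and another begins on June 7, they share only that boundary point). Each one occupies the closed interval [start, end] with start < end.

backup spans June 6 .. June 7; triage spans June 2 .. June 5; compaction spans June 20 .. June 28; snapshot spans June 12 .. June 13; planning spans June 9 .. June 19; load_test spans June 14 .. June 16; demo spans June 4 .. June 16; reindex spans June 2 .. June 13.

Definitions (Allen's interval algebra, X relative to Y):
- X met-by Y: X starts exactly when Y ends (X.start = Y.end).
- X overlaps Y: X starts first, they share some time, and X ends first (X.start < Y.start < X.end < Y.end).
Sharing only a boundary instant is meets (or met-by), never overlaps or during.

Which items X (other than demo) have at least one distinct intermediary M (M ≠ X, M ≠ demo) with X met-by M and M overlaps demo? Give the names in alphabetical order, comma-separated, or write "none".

Target demo = [June 4, June 16].
Intermediaries M with M overlaps demo: reindex, triage.
Via reindex — items with X met-by reindex: none.
Via triage — items with X met-by triage: none.
Union: none.

none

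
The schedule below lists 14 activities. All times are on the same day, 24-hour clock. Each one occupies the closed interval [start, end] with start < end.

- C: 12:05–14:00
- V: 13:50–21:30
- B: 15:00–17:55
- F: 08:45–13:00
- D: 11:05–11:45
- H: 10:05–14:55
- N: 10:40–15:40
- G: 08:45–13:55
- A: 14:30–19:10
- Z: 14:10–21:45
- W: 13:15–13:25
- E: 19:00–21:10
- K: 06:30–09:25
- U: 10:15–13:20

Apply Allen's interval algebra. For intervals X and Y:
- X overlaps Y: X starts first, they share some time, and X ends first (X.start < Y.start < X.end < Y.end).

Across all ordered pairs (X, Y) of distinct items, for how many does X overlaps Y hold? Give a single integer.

24

Checking all 182 ordered pairs for relation 'overlaps'; matching pairs in alphabetical order:
(A, E): A overlaps E ✓
(C, V): C overlaps V ✓
(F, C): F overlaps C ✓
(F, H): F overlaps H ✓
(F, N): F overlaps N ✓
(F, U): F overlaps U ✓
(G, C): G overlaps C ✓
(G, H): G overlaps H ✓
(G, N): G overlaps N ✓
(G, V): G overlaps V ✓
(H, A): H overlaps A ✓
(H, N): H overlaps N ✓
(H, V): H overlaps V ✓
(H, Z): H overlaps Z ✓
(K, F): K overlaps F ✓
(K, G): K overlaps G ✓
(N, A): N overlaps A ✓
(N, B): N overlaps B ✓
(N, V): N overlaps V ✓
(N, Z): N overlaps Z ✓
(U, C): U overlaps C ✓
(U, N): U overlaps N ✓
(U, W): U overlaps W ✓
(V, Z): V overlaps Z ✓
Count: 24.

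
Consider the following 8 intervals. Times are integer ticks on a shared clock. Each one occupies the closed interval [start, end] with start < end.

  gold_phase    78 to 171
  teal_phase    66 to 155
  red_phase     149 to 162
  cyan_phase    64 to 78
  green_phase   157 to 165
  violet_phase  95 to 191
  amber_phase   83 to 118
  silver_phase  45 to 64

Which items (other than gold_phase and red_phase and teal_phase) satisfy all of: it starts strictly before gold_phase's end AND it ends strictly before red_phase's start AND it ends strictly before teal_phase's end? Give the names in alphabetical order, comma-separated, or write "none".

Conditions: its start is strictly before gold_phase's end (X.start < 171) AND its end is strictly before red_phase's start (X.end < 149) AND its end is strictly before teal_phase's end (X.end < 155).
amber_phase: start 83 < 171? ✓; end 118 < 149? ✓; end 118 < 155? ✓ → yes.
cyan_phase: start 64 < 171? ✓; end 78 < 149? ✓; end 78 < 155? ✓ → yes.
green_phase: start 157 < 171? ✓; end 165 < 149? ✗; end 165 < 155? ✗ → no.
silver_phase: start 45 < 171? ✓; end 64 < 149? ✓; end 64 < 155? ✓ → yes.
violet_phase: start 95 < 171? ✓; end 191 < 149? ✗; end 191 < 155? ✗ → no.
Result: amber_phase, cyan_phase, silver_phase.

amber_phase, cyan_phase, silver_phase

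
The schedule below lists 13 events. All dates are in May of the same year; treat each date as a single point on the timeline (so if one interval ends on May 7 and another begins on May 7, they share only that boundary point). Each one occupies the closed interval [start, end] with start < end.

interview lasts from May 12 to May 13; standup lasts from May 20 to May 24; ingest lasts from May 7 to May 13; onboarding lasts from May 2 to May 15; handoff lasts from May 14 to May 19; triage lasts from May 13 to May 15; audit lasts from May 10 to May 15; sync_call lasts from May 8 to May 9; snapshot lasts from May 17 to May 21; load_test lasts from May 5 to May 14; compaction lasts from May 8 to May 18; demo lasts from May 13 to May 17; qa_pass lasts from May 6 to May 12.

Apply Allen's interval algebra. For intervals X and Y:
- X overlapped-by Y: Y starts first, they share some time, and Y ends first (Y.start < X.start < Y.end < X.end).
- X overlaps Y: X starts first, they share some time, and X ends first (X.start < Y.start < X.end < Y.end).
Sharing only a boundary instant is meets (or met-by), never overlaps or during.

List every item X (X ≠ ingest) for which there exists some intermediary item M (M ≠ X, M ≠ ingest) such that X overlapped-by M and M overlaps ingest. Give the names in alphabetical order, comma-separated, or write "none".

Target ingest = [May 7, May 13].
Intermediaries M with M overlaps ingest: qa_pass.
Via qa_pass — items with X overlapped-by qa_pass: audit, compaction.
Union: audit, compaction.

audit, compaction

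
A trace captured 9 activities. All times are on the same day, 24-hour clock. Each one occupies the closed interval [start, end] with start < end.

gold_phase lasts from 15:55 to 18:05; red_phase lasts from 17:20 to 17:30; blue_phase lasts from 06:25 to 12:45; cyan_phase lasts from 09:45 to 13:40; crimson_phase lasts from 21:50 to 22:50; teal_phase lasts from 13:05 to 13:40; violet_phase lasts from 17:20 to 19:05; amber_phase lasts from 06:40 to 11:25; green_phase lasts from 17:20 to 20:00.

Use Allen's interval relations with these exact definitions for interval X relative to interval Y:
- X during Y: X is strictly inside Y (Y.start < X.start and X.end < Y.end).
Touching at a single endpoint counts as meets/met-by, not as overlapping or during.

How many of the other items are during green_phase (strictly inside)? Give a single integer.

0

Target green_phase = [17:20, 20:00].
amber_phase [06:40, 11:25] → before → no.
blue_phase [06:25, 12:45] → before → no.
crimson_phase [21:50, 22:50] → after → no.
cyan_phase [09:45, 13:40] → before → no.
gold_phase [15:55, 18:05] → overlaps → no.
red_phase [17:20, 17:30] → starts → no.
teal_phase [13:05, 13:40] → before → no.
violet_phase [17:20, 19:05] → starts → no.
Total: 0.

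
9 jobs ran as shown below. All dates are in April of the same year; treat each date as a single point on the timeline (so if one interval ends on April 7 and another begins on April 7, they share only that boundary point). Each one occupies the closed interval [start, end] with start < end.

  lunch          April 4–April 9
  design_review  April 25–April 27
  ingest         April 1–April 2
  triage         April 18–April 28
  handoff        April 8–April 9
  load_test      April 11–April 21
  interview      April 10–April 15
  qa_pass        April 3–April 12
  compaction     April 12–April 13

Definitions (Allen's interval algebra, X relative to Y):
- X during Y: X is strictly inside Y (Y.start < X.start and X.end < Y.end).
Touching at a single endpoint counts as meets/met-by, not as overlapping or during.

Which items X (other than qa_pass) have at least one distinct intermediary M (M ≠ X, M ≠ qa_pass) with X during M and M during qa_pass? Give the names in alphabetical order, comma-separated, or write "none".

Target qa_pass = [April 3, April 12].
Intermediaries M with M during qa_pass: handoff, lunch.
Via handoff — items with X during handoff: none.
Via lunch — items with X during lunch: none.
Union: none.

none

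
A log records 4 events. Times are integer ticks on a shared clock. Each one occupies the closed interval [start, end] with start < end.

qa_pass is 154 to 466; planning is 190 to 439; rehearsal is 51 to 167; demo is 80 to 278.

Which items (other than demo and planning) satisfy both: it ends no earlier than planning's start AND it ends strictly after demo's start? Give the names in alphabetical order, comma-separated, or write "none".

Conditions: its end is no earlier than planning's start (X.end >= 190) AND its end is strictly after demo's start (X.end > 80).
qa_pass: end 466 >= 190? ✓; end 466 > 80? ✓ → yes.
rehearsal: end 167 >= 190? ✗; end 167 > 80? ✓ → no.
Result: qa_pass.

qa_pass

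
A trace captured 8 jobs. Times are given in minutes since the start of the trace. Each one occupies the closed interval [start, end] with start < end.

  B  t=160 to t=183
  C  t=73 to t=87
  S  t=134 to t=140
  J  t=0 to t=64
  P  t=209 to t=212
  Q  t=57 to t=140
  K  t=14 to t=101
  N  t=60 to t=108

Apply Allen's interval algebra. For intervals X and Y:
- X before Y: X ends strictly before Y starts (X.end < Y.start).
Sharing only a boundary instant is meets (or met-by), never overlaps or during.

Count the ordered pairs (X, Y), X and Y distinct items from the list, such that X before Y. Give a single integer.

Checking all 56 ordered pairs for relation 'before'; matching pairs in alphabetical order:
(B, P): B before P ✓
(C, B): C before B ✓
(C, P): C before P ✓
(C, S): C before S ✓
(J, B): J before B ✓
(J, C): J before C ✓
(J, P): J before P ✓
(J, S): J before S ✓
(K, B): K before B ✓
(K, P): K before P ✓
(K, S): K before S ✓
(N, B): N before B ✓
(N, P): N before P ✓
(N, S): N before S ✓
(Q, B): Q before B ✓
(Q, P): Q before P ✓
(S, B): S before B ✓
(S, P): S before P ✓
Count: 18.

18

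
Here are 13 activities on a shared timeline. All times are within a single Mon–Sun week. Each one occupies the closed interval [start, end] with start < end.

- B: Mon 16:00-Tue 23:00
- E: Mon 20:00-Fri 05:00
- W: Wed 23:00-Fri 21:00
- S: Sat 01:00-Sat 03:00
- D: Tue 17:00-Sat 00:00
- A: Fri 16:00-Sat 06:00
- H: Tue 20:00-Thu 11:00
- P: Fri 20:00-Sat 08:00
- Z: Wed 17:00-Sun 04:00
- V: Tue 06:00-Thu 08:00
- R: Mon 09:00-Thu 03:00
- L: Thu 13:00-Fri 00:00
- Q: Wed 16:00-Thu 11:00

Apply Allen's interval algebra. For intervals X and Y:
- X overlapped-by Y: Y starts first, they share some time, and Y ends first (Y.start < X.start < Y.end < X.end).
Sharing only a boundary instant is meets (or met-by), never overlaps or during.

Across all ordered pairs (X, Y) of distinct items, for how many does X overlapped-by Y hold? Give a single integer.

Checking all 156 ordered pairs for relation 'overlapped-by'; matching pairs in alphabetical order:
(A, D): A overlapped-by D ✓
(A, W): A overlapped-by W ✓
(D, B): D overlapped-by B ✓
(D, E): D overlapped-by E ✓
(D, R): D overlapped-by R ✓
(D, V): D overlapped-by V ✓
(E, B): E overlapped-by B ✓
(E, R): E overlapped-by R ✓
(H, B): H overlapped-by B ✓
(H, R): H overlapped-by R ✓
(H, V): H overlapped-by V ✓
(P, A): P overlapped-by A ✓
(P, D): P overlapped-by D ✓
(P, W): P overlapped-by W ✓
(Q, R): Q overlapped-by R ✓
(Q, V): Q overlapped-by V ✓
(V, B): V overlapped-by B ✓
(V, R): V overlapped-by R ✓
(W, E): W overlapped-by E ✓
(W, H): W overlapped-by H ✓
(W, Q): W overlapped-by Q ✓
(W, R): W overlapped-by R ✓
(W, V): W overlapped-by V ✓
(Z, D): Z overlapped-by D ✓
... plus 5 further pairs not listed.
Count: 29.

29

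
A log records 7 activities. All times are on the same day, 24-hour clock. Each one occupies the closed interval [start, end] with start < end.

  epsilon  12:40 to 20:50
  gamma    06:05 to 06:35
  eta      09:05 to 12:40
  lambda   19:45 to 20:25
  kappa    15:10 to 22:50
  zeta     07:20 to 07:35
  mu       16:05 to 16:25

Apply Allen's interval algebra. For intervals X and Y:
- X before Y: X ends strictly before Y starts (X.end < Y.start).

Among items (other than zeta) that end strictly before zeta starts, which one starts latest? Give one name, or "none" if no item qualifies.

gamma

Target zeta = [07:20, 07:35].
epsilon [12:40, 20:50] → after → excluded.
eta [09:05, 12:40] → after → excluded.
gamma [06:05, 06:35] → before → candidate.
kappa [15:10, 22:50] → after → excluded.
lambda [19:45, 20:25] → after → excluded.
mu [16:05, 16:25] → after → excluded.
Among candidates, latest start is 06:05 → gamma.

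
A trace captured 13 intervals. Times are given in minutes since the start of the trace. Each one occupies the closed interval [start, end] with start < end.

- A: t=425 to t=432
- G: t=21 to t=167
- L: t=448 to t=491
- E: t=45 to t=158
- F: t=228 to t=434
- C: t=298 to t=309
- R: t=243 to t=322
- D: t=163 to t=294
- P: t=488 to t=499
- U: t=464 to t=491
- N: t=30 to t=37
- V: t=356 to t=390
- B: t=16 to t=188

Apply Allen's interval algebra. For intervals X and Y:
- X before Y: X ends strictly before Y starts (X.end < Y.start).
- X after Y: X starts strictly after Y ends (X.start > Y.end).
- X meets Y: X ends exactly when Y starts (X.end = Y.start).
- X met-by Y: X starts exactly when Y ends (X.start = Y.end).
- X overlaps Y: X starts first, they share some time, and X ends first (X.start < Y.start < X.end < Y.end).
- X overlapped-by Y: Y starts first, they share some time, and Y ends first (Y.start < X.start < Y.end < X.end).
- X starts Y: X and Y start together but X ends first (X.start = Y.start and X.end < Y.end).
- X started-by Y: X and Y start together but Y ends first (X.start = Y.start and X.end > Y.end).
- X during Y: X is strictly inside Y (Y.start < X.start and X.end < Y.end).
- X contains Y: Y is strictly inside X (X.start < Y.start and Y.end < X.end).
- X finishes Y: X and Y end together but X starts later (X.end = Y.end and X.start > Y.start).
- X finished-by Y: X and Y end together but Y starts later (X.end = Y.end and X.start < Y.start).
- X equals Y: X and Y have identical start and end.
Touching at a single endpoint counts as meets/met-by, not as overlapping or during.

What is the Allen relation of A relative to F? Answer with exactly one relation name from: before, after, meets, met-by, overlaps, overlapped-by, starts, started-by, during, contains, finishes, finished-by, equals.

A = [t=425, t=432]; F = [t=228, t=434].
Compare endpoints: A.start > F.start, A.start < F.end, A.end > F.start, A.end < F.end.
That pattern is 'during'.

during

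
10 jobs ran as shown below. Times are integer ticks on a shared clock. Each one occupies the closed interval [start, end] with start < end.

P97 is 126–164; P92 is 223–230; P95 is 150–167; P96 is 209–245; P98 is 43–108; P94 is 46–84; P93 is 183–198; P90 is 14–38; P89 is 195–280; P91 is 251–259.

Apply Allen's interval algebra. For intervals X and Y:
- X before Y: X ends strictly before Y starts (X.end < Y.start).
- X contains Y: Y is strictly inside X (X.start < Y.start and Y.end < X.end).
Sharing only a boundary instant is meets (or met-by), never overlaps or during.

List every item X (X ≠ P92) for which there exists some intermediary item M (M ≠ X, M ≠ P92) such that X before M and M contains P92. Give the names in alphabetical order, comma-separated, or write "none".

P90, P93, P94, P95, P97, P98

Target P92 = [223, 230].
Intermediaries M with M contains P92: P89, P96.
Via P89 — items with X before P89: P90, P94, P95, P97, P98.
Via P96 — items with X before P96: P90, P93, P94, P95, P97, P98.
Union: P90, P93, P94, P95, P97, P98.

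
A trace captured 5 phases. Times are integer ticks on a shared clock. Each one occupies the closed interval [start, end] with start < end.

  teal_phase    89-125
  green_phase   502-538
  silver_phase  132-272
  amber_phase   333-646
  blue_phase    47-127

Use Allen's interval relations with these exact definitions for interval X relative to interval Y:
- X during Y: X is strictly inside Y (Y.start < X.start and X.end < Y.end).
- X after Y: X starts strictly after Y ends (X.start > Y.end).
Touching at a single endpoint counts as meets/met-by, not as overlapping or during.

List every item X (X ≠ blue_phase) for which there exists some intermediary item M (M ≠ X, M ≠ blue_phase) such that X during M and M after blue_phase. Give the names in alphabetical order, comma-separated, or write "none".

Target blue_phase = [47, 127].
Intermediaries M with M after blue_phase: amber_phase, green_phase, silver_phase.
Via amber_phase — items with X during amber_phase: green_phase.
Via green_phase — items with X during green_phase: none.
Via silver_phase — items with X during silver_phase: none.
Union: green_phase.

green_phase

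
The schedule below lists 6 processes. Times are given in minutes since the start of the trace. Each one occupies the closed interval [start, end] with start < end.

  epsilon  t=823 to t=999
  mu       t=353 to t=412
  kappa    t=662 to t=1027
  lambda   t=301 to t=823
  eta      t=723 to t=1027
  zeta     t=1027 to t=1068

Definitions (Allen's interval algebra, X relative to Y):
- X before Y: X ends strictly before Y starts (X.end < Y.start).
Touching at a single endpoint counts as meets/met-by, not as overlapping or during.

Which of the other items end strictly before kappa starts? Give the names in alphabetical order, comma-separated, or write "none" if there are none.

Target kappa = [t=662, t=1027].
epsilon [t=823, t=999] → during → no.
eta [t=723, t=1027] → finishes → no.
lambda [t=301, t=823] → overlaps → no.
mu [t=353, t=412] → before → yes.
zeta [t=1027, t=1068] → met-by → no.
Result: mu.

mu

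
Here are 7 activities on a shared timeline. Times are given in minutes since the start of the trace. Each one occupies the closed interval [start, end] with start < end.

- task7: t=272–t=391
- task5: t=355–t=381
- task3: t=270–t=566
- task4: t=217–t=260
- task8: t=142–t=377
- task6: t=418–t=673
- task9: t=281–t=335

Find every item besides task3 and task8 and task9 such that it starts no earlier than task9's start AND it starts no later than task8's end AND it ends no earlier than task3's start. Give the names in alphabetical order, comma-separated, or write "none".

Conditions: its start is no earlier than task9's start (X.start >= t=281) AND its start is no later than task8's end (X.start <= t=377) AND its end is no earlier than task3's start (X.end >= t=270).
task4: start t=217 >= t=281? ✗; start t=217 <= t=377? ✓; end t=260 >= t=270? ✗ → no.
task5: start t=355 >= t=281? ✓; start t=355 <= t=377? ✓; end t=381 >= t=270? ✓ → yes.
task6: start t=418 >= t=281? ✓; start t=418 <= t=377? ✗; end t=673 >= t=270? ✓ → no.
task7: start t=272 >= t=281? ✗; start t=272 <= t=377? ✓; end t=391 >= t=270? ✓ → no.
Result: task5.

task5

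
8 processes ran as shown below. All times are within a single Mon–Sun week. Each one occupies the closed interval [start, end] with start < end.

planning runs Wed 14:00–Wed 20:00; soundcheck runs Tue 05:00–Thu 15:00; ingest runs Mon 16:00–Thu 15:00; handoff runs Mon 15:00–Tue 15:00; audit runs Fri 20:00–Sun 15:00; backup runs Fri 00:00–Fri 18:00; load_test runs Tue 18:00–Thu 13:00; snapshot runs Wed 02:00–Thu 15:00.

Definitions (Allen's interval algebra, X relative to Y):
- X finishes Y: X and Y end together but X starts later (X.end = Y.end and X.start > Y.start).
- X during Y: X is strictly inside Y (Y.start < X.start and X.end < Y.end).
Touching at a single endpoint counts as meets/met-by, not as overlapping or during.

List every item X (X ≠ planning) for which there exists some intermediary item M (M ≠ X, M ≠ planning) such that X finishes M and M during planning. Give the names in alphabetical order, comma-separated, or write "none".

none

Target planning = [Wed 14:00, Wed 20:00].
Intermediaries M with M during planning: none.
Union: none.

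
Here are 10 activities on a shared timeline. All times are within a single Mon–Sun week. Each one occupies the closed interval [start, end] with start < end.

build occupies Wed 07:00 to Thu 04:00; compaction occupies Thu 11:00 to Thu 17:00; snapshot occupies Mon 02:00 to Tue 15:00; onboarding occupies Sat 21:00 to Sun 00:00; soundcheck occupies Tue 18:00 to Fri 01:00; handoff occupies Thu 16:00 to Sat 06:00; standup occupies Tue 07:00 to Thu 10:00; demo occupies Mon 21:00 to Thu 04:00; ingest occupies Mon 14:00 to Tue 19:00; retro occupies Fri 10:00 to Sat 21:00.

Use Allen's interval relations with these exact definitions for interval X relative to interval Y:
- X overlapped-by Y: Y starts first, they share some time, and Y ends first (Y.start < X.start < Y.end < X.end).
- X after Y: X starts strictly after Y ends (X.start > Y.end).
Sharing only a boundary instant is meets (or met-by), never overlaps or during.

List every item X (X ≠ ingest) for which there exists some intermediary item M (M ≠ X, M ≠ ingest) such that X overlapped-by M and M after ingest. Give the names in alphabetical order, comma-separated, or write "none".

Target ingest = [Mon 14:00, Tue 19:00].
Intermediaries M with M after ingest: build, compaction, handoff, onboarding, retro.
Via build — items with X overlapped-by build: none.
Via compaction — items with X overlapped-by compaction: handoff.
Via handoff — items with X overlapped-by handoff: retro.
Via onboarding — items with X overlapped-by onboarding: none.
Via retro — items with X overlapped-by retro: none.
Union: handoff, retro.

handoff, retro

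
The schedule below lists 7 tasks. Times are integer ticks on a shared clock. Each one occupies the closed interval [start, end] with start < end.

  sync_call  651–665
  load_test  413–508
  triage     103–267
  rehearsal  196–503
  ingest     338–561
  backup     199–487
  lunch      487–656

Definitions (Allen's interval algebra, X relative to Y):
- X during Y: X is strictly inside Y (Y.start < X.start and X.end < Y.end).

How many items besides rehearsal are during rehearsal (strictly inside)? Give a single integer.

Target rehearsal = [196, 503].
backup [199, 487] → during → counts.
ingest [338, 561] → overlapped-by → no.
load_test [413, 508] → overlapped-by → no.
lunch [487, 656] → overlapped-by → no.
sync_call [651, 665] → after → no.
triage [103, 267] → overlaps → no.
Total: 1.

1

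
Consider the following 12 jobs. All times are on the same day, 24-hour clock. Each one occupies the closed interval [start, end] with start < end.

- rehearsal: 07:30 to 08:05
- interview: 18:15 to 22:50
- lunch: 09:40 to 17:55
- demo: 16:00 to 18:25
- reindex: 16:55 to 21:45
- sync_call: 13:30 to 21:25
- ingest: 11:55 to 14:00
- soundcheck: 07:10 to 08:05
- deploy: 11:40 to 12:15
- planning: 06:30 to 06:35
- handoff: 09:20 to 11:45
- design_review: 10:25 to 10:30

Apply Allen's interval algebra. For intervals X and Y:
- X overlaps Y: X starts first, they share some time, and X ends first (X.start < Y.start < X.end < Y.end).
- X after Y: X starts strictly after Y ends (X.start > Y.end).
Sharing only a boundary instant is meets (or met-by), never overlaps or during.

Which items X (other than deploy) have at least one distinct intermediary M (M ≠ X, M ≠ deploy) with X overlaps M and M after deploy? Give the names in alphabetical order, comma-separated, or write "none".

demo, ingest, lunch, reindex, sync_call

Target deploy = [11:40, 12:15].
Intermediaries M with M after deploy: demo, interview, reindex, sync_call.
Via demo — items with X overlaps demo: lunch.
Via interview — items with X overlaps interview: demo, reindex, sync_call.
Via reindex — items with X overlaps reindex: demo, lunch, sync_call.
Via sync_call — items with X overlaps sync_call: ingest, lunch.
Union: demo, ingest, lunch, reindex, sync_call.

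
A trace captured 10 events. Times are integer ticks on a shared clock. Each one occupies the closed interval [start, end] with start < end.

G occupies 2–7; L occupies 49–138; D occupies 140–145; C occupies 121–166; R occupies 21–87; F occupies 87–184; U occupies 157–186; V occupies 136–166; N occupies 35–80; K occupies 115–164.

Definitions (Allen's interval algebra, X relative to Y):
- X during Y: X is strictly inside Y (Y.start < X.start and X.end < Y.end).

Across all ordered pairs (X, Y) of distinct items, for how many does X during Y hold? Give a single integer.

8

Checking all 90 ordered pairs for relation 'during'; matching pairs in alphabetical order:
(C, F): C during F ✓
(D, C): D during C ✓
(D, F): D during F ✓
(D, K): D during K ✓
(D, V): D during V ✓
(K, F): K during F ✓
(N, R): N during R ✓
(V, F): V during F ✓
Count: 8.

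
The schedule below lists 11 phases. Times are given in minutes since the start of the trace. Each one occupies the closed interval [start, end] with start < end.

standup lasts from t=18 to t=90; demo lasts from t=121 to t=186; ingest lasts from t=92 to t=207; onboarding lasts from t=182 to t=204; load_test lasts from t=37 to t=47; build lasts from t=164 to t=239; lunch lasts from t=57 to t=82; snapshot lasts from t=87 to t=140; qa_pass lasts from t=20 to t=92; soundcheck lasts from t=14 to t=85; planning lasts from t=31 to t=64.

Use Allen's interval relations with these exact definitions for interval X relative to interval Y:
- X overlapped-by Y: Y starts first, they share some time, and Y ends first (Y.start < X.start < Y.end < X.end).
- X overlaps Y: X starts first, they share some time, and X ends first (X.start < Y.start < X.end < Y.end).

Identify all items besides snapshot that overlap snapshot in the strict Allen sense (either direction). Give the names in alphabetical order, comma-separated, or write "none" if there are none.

demo, ingest, qa_pass, standup

Target snapshot = [t=87, t=140].
build [t=164, t=239] → after → no.
demo [t=121, t=186] → overlapped-by → yes.
ingest [t=92, t=207] → overlapped-by → yes.
load_test [t=37, t=47] → before → no.
lunch [t=57, t=82] → before → no.
onboarding [t=182, t=204] → after → no.
planning [t=31, t=64] → before → no.
qa_pass [t=20, t=92] → overlaps → yes.
soundcheck [t=14, t=85] → before → no.
standup [t=18, t=90] → overlaps → yes.
Result: demo, ingest, qa_pass, standup.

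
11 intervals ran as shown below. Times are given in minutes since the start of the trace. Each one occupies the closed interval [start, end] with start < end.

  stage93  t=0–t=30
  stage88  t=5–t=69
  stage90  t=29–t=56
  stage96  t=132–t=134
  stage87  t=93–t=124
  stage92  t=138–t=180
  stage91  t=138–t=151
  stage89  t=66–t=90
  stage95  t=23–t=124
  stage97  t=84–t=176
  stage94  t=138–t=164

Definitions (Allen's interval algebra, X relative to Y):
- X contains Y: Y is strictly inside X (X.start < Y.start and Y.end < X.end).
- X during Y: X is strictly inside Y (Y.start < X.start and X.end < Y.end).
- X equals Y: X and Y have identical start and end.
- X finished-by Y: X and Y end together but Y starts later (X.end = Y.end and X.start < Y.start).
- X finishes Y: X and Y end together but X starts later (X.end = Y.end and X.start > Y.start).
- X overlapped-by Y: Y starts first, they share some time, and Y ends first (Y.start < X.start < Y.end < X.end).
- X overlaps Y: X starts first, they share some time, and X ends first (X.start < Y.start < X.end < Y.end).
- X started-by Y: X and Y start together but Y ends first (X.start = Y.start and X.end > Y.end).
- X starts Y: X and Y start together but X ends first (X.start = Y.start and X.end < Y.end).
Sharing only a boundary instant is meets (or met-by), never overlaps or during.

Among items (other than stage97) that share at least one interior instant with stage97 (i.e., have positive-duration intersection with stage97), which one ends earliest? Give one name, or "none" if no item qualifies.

stage89

Target stage97 = [t=84, t=176].
stage87 [t=93, t=124] → during → candidate.
stage88 [t=5, t=69] → before → excluded.
stage89 [t=66, t=90] → overlaps → candidate.
stage90 [t=29, t=56] → before → excluded.
stage91 [t=138, t=151] → during → candidate.
stage92 [t=138, t=180] → overlapped-by → candidate.
stage93 [t=0, t=30] → before → excluded.
stage94 [t=138, t=164] → during → candidate.
stage95 [t=23, t=124] → overlaps → candidate.
stage96 [t=132, t=134] → during → candidate.
Among candidates, earliest end is t=90 → stage89.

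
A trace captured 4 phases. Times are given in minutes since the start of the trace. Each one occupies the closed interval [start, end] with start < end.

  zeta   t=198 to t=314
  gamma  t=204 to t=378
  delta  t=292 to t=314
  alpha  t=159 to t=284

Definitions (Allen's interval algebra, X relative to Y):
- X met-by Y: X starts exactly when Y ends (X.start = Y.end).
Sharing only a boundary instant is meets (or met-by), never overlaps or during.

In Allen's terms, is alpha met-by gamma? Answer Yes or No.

alpha = [t=159, t=284], gamma = [t=204, t=378].
Actual relation of alpha to gamma: overlaps.
Asked whether 'met-by' holds → No.

No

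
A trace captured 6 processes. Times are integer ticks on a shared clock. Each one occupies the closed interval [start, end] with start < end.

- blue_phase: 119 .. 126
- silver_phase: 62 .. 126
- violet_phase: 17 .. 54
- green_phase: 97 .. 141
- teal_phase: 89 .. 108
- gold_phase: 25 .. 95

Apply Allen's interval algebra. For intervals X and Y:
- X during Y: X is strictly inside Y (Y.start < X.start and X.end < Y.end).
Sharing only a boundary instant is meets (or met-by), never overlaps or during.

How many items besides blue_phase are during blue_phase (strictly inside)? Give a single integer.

0

Target blue_phase = [119, 126].
gold_phase [25, 95] → before → no.
green_phase [97, 141] → contains → no.
silver_phase [62, 126] → finished-by → no.
teal_phase [89, 108] → before → no.
violet_phase [17, 54] → before → no.
Total: 0.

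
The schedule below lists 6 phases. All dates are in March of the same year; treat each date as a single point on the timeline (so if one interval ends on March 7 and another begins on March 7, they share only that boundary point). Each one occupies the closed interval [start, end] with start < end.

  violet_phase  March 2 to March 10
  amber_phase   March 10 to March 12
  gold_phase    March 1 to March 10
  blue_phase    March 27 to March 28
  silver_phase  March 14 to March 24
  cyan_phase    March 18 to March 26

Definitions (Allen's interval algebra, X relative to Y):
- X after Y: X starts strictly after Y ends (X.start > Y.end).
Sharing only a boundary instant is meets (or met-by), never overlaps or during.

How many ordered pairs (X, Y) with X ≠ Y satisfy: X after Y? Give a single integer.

Checking all 30 ordered pairs for relation 'after'; matching pairs in alphabetical order:
(blue_phase, amber_phase): blue_phase after amber_phase ✓
(blue_phase, cyan_phase): blue_phase after cyan_phase ✓
(blue_phase, gold_phase): blue_phase after gold_phase ✓
(blue_phase, silver_phase): blue_phase after silver_phase ✓
(blue_phase, violet_phase): blue_phase after violet_phase ✓
(cyan_phase, amber_phase): cyan_phase after amber_phase ✓
(cyan_phase, gold_phase): cyan_phase after gold_phase ✓
(cyan_phase, violet_phase): cyan_phase after violet_phase ✓
(silver_phase, amber_phase): silver_phase after amber_phase ✓
(silver_phase, gold_phase): silver_phase after gold_phase ✓
(silver_phase, violet_phase): silver_phase after violet_phase ✓
Count: 11.

11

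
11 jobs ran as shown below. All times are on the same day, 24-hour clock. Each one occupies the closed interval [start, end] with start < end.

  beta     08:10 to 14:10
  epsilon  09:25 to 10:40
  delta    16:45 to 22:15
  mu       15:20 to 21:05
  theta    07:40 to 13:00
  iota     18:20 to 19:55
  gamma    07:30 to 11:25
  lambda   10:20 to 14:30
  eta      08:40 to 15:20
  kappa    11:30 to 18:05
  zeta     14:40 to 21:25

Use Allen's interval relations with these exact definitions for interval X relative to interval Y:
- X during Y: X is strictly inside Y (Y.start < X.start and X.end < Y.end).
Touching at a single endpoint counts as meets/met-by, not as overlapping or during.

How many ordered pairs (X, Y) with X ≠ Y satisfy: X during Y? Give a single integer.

Checking all 110 ordered pairs for relation 'during'; matching pairs in alphabetical order:
(epsilon, beta): epsilon during beta ✓
(epsilon, eta): epsilon during eta ✓
(epsilon, gamma): epsilon during gamma ✓
(epsilon, theta): epsilon during theta ✓
(iota, delta): iota during delta ✓
(iota, mu): iota during mu ✓
(iota, zeta): iota during zeta ✓
(lambda, eta): lambda during eta ✓
(mu, zeta): mu during zeta ✓
Count: 9.

9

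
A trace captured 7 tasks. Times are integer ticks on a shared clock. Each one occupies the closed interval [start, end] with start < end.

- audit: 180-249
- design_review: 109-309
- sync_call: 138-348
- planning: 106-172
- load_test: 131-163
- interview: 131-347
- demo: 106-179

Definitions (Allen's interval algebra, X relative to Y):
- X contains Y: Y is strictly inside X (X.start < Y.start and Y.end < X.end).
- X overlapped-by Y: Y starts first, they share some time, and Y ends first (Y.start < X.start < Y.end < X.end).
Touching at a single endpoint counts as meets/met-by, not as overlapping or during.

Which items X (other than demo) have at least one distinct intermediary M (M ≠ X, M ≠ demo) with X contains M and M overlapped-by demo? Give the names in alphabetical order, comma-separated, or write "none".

none

Target demo = [106, 179].
Intermediaries M with M overlapped-by demo: design_review, interview, sync_call.
Via design_review — items with X contains design_review: none.
Via interview — items with X contains interview: none.
Via sync_call — items with X contains sync_call: none.
Union: none.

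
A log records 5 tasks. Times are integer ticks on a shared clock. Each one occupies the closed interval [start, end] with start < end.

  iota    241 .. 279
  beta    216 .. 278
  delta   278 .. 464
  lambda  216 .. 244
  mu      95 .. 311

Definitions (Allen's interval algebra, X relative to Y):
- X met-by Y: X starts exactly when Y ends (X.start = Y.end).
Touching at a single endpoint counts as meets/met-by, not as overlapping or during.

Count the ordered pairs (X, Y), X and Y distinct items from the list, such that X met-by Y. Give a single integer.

Checking all 20 ordered pairs for relation 'met-by'; matching pairs in alphabetical order:
(delta, beta): delta met-by beta ✓
Count: 1.

1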